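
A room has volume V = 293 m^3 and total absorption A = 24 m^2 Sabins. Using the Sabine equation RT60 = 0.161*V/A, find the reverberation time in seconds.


RT60 = 0.161 * 293 / 24 = 1.9655 s


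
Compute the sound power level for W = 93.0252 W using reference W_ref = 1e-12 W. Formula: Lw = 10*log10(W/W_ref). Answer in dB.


W / W_ref = 93.0252 / 1e-12 = 9.30252e+13
Lw = 10 * log10(9.30252e+13) = 139.69 dB


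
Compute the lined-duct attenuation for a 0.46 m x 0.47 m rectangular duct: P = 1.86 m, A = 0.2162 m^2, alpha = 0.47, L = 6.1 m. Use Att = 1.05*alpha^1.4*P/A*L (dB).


alpha^1.4 = 0.47^1.4 = 0.347486
Attenuation rate = 1.05 * alpha^1.4 * P / A
= 1.05 * 0.347486 * 1.86 / 0.2162 = 3.13895 dB/m
Total Att = 3.13895 * 6.1 = 19.148 dB


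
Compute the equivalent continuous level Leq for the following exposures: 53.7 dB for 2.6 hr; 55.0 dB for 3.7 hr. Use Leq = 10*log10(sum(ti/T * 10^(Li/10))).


T_total = 2.6 + 3.7 = 6.3 hr
(2.6/6.3) * 10^(53.7/10) = 96746
(3.7/6.3) * 10^(55.0/10) = 185721
Sum = 96746 + 185721 = 282467
Leq = 10*log10(282467) = 54.51 dB


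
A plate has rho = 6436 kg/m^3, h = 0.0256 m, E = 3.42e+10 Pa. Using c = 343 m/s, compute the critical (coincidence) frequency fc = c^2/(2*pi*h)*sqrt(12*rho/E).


12*rho/E = 12*6436/3.42e+10 = 2.25825e-06
sqrt(12*rho/E) = sqrt(2.25825e-06) = 0.00150275
c^2/(2*pi*h) = 343^2/(2*pi*0.0256) = 731423
fc = 731423 * 0.00150275 = 1099.1 Hz


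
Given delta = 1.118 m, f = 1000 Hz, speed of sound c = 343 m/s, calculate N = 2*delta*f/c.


N = 2*delta*f/c = 2*delta/lambda, where lambda = c/f
lambda = 343 / 1000 = 0.343 m
N = 2 * 1.118 / 0.343 = 6.519


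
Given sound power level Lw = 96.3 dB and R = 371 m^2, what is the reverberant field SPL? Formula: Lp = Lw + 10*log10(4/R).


4/R = 4/371 = 0.0107817
Lp = 96.3 + 10*log10(0.0107817) = 76.627 dB


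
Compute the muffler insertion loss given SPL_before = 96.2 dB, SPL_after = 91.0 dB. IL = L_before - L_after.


Insertion loss = SPL without muffler - SPL with muffler
IL = 96.2 - 91.0 = 5.2 dB


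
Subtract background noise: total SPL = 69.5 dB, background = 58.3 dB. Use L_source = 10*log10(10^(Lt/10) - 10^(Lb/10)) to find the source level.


10^(69.5/10) = 8.91251e+06
10^(58.3/10) = 676083
Difference = 8.91251e+06 - 676083 = 8.23643e+06
L_source = 10*log10(8.23643e+06) = 69.157 dB


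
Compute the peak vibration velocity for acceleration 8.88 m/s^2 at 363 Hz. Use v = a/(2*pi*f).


omega = 2*pi*f = 2*pi*363 = 2280.8 rad/s
v = a / omega = 8.88 / 2280.8 = 0.0038934 m/s


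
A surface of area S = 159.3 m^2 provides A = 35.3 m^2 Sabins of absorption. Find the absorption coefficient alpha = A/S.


Absorption coefficient = absorbed power / incident power
alpha = A / S = 35.3 / 159.3 = 0.22159


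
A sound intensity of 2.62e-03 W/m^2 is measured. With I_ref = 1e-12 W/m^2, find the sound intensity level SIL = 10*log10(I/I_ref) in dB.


I / I_ref = 2.62e-03 / 1e-12 = 2.62e+09
SIL = 10 * log10(2.62e+09) = 94.183 dB


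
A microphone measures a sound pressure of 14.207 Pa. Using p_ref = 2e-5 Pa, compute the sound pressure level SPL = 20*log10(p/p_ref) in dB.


p / p_ref = 14.207 / 2e-5 = 710350
SPL = 20 * log10(710350) = 117.03 dB


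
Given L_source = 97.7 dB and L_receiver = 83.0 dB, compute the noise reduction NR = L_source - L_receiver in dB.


NR = L_source - L_receiver (difference between source and receiving room levels)
NR = 97.7 - 83.0 = 14.7 dB


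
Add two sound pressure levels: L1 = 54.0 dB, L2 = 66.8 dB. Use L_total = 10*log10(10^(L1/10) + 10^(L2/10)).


10^(54.0/10) = 251189
10^(66.8/10) = 4.7863e+06
Sum = 251189 + 4.7863e+06 = 5.03749e+06
L_total = 10*log10(5.03749e+06) = 67.022 dB


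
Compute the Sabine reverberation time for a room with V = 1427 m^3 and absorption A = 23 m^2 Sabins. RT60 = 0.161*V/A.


RT60 = 0.161 * 1427 / 23 = 9.989 s


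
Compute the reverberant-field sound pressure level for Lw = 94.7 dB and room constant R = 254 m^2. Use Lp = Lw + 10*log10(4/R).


4/R = 4/254 = 0.015748
Lp = 94.7 + 10*log10(0.015748) = 76.672 dB


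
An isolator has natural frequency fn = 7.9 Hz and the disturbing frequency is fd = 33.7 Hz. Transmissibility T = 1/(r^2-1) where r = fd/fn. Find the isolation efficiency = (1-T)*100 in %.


r = 33.7 / 7.9 = 4.26582
r^2 - 1 = 4.26582^2 - 1 = 17.1972
T = 1/17.1972 = 0.058149
Efficiency = (1 - 0.058149)*100 = 94.185 %


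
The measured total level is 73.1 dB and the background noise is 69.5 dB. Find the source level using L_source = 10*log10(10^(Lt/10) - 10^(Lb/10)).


10^(73.1/10) = 2.04174e+07
10^(69.5/10) = 8.91251e+06
Difference = 2.04174e+07 - 8.91251e+06 = 1.15049e+07
L_source = 10*log10(1.15049e+07) = 70.609 dB


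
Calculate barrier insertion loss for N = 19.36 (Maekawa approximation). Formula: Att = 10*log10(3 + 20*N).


3 + 20*N = 3 + 20*19.36 = 390.2
Att = 10*log10(390.2) = 25.913 dB


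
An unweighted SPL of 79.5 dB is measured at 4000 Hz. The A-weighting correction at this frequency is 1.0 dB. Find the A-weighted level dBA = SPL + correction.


A-weighting table: 4000 Hz -> 1.0 dB correction
SPL_A = SPL + correction = 79.5 + (1.0) = 80.5 dBA


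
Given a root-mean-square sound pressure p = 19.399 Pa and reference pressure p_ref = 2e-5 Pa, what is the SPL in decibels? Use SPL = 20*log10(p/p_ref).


p / p_ref = 19.399 / 2e-5 = 969950
SPL = 20 * log10(969950) = 119.73 dB


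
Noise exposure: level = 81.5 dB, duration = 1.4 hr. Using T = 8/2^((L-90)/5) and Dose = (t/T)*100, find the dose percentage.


T_allowed = 8 / 2^((81.5 - 90)/5) = 25.9921 hr
Dose = 1.4 / 25.9921 * 100 = 5.3863 %


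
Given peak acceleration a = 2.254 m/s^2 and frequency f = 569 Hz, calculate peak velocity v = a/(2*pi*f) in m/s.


omega = 2*pi*f = 2*pi*569 = 3575.13 rad/s
v = a / omega = 2.254 / 3575.13 = 0.00063047 m/s


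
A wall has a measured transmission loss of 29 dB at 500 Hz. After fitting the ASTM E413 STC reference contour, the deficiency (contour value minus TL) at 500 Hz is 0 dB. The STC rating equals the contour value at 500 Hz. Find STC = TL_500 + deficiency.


By ASTM E413, STC = value of the fitted reference contour at 500 Hz.
Contour value at 500 Hz = TL_500 + deficiency = 29 + 0 = 29
STC = 29


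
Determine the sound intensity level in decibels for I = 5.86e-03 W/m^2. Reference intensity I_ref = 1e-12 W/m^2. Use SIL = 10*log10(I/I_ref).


I / I_ref = 5.86e-03 / 1e-12 = 5.86e+09
SIL = 10 * log10(5.86e+09) = 97.679 dB


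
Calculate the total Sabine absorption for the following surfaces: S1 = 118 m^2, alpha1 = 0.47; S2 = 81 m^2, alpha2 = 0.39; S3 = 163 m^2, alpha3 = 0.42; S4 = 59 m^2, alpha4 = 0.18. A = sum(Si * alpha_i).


118 * 0.47 = 55.46
81 * 0.39 = 31.59
163 * 0.42 = 68.46
59 * 0.18 = 10.62
A_total = 55.46 + 31.59 + 68.46 + 10.62 = 166.13 m^2


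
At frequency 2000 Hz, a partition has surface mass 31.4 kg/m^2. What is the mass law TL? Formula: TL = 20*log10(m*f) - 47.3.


m * f = 31.4 * 2000 = 62800
20*log10(62800) = 95.9592 dB
TL = 95.9592 - 47.3 = 48.659 dB


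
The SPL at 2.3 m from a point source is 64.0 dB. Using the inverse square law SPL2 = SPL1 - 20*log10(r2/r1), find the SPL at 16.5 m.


r2/r1 = 16.5/2.3 = 7.17391
Correction = 20*log10(7.17391) = 17.1151 dB
SPL2 = 64.0 - 17.1151 = 46.885 dB


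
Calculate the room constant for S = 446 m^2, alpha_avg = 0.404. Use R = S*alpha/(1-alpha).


R = 446 * 0.404 / (1 - 0.404) = 302.32 m^2


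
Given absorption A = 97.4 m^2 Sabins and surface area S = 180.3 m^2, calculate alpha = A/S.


Absorption coefficient = absorbed power / incident power
alpha = A / S = 97.4 / 180.3 = 0.54021


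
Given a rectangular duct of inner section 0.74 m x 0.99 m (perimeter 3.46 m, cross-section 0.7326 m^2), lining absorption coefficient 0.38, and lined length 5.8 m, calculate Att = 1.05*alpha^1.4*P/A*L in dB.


alpha^1.4 = 0.38^1.4 = 0.258046
Attenuation rate = 1.05 * alpha^1.4 * P / A
= 1.05 * 0.258046 * 3.46 / 0.7326 = 1.27966 dB/m
Total Att = 1.27966 * 5.8 = 7.422 dB


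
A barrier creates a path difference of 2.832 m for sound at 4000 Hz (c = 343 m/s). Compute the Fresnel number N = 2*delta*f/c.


N = 2*delta*f/c = 2*delta/lambda, where lambda = c/f
lambda = 343 / 4000 = 0.08575 m
N = 2 * 2.832 / 0.08575 = 66.052


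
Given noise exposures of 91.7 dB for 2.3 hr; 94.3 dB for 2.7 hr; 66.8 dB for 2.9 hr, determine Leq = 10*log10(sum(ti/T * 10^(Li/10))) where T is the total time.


T_total = 2.3 + 2.7 + 2.9 = 7.9 hr
(2.3/7.9) * 10^(91.7/10) = 4.30626e+08
(2.7/7.9) * 10^(94.3/10) = 9.19892e+08
(2.9/7.9) * 10^(66.8/10) = 1.757e+06
Sum = 4.30626e+08 + 9.19892e+08 + 1.757e+06 = 1.35228e+09
Leq = 10*log10(1.35228e+09) = 91.311 dB


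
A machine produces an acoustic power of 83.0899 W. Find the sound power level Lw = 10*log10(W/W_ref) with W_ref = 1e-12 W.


W / W_ref = 83.0899 / 1e-12 = 8.30899e+13
Lw = 10 * log10(8.30899e+13) = 139.2 dB


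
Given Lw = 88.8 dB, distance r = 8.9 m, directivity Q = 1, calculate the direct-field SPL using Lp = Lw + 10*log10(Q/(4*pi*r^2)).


4*pi*r^2 = 4*pi*8.9^2 = 995.382 m^2
Q / (4*pi*r^2) = 1 / 995.382 = 0.00100464
Lp = 88.8 + 10*log10(0.00100464) = 58.82 dB


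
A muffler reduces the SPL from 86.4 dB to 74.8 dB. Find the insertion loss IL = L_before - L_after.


Insertion loss = SPL without muffler - SPL with muffler
IL = 86.4 - 74.8 = 11.6 dB


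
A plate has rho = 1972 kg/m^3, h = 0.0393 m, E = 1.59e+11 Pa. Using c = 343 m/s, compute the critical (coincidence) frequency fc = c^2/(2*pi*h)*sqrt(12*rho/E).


12*rho/E = 12*1972/1.59e+11 = 1.4883e-07
sqrt(12*rho/E) = sqrt(1.4883e-07) = 0.000385785
c^2/(2*pi*h) = 343^2/(2*pi*0.0393) = 476448
fc = 476448 * 0.000385785 = 183.81 Hz


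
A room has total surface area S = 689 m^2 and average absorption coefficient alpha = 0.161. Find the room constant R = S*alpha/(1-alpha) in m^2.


R = 689 * 0.161 / (1 - 0.161) = 132.22 m^2


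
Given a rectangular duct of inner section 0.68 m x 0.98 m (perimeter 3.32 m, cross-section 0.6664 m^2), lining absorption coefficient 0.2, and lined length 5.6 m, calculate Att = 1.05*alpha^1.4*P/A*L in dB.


alpha^1.4 = 0.2^1.4 = 0.105061
Attenuation rate = 1.05 * alpha^1.4 * P / A
= 1.05 * 0.105061 * 3.32 / 0.6664 = 0.549584 dB/m
Total Att = 0.549584 * 5.6 = 3.0777 dB


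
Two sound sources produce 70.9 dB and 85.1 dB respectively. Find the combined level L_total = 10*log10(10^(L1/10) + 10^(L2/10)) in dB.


10^(70.9/10) = 1.23027e+07
10^(85.1/10) = 3.23594e+08
Sum = 1.23027e+07 + 3.23594e+08 = 3.35897e+08
L_total = 10*log10(3.35897e+08) = 85.262 dB


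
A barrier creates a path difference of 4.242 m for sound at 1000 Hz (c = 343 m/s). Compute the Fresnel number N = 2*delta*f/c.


N = 2*delta*f/c = 2*delta/lambda, where lambda = c/f
lambda = 343 / 1000 = 0.343 m
N = 2 * 4.242 / 0.343 = 24.735


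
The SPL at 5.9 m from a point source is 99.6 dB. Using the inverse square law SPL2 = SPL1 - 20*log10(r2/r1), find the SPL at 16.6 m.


r2/r1 = 16.6/5.9 = 2.81356
Correction = 20*log10(2.81356) = 8.98512 dB
SPL2 = 99.6 - 8.98512 = 90.615 dB


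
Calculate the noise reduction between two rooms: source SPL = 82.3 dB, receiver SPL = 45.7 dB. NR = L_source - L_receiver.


NR = L_source - L_receiver (difference between source and receiving room levels)
NR = 82.3 - 45.7 = 36.6 dB


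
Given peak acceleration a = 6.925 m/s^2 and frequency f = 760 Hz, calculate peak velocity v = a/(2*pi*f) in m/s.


omega = 2*pi*f = 2*pi*760 = 4775.22 rad/s
v = a / omega = 6.925 / 4775.22 = 0.0014502 m/s


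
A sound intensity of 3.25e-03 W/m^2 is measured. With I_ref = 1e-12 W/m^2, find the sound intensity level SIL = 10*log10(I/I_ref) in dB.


I / I_ref = 3.25e-03 / 1e-12 = 3.25e+09
SIL = 10 * log10(3.25e+09) = 95.119 dB


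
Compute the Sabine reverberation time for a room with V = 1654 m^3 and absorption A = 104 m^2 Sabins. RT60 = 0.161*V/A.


RT60 = 0.161 * 1654 / 104 = 2.5605 s


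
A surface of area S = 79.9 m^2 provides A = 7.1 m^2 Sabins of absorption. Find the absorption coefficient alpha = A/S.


Absorption coefficient = absorbed power / incident power
alpha = A / S = 7.1 / 79.9 = 0.088861


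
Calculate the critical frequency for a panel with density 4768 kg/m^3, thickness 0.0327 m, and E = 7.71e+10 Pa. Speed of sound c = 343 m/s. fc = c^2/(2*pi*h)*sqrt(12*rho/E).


12*rho/E = 12*4768/7.71e+10 = 7.42101e-07
sqrt(12*rho/E) = sqrt(7.42101e-07) = 0.000861453
c^2/(2*pi*h) = 343^2/(2*pi*0.0327) = 572612
fc = 572612 * 0.000861453 = 493.28 Hz


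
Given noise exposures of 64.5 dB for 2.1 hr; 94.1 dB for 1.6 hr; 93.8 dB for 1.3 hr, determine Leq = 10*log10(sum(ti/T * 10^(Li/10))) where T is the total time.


T_total = 2.1 + 1.6 + 1.3 = 5.0 hr
(2.1/5.0) * 10^(64.5/10) = 1.18372e+06
(1.6/5.0) * 10^(94.1/10) = 8.22527e+08
(1.3/5.0) * 10^(93.8/10) = 6.23697e+08
Sum = 1.18372e+06 + 8.22527e+08 + 6.23697e+08 = 1.44741e+09
Leq = 10*log10(1.44741e+09) = 91.606 dB


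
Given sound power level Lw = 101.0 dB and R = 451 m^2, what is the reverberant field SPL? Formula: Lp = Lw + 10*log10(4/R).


4/R = 4/451 = 0.00886918
Lp = 101.0 + 10*log10(0.00886918) = 80.479 dB


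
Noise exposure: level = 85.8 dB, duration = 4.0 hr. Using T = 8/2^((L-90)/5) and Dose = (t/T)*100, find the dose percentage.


T_allowed = 8 / 2^((85.8 - 90)/5) = 14.3204 hr
Dose = 4.0 / 14.3204 * 100 = 27.932 %


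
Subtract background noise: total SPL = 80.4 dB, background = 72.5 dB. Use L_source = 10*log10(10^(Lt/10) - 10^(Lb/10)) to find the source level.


10^(80.4/10) = 1.09648e+08
10^(72.5/10) = 1.77828e+07
Difference = 1.09648e+08 - 1.77828e+07 = 9.18652e+07
L_source = 10*log10(9.18652e+07) = 79.632 dB


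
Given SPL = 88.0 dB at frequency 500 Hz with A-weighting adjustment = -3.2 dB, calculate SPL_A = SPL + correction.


A-weighting table: 500 Hz -> -3.2 dB correction
SPL_A = SPL + correction = 88.0 + (-3.2) = 84.8 dBA


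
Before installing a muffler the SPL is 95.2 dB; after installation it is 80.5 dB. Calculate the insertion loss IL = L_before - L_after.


Insertion loss = SPL without muffler - SPL with muffler
IL = 95.2 - 80.5 = 14.7 dB


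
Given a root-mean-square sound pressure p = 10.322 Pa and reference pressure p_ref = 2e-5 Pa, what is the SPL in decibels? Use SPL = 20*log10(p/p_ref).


p / p_ref = 10.322 / 2e-5 = 516100
SPL = 20 * log10(516100) = 114.25 dB


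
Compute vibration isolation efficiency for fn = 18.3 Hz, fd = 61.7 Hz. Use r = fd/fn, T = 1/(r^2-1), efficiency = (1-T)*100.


r = 61.7 / 18.3 = 3.37158
r^2 - 1 = 3.37158^2 - 1 = 10.3676
T = 1/10.3676 = 0.0964543
Efficiency = (1 - 0.0964543)*100 = 90.355 %


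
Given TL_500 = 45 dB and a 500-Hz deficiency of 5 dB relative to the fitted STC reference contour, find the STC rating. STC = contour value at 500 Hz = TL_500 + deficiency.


By ASTM E413, STC = value of the fitted reference contour at 500 Hz.
Contour value at 500 Hz = TL_500 + deficiency = 45 + 5 = 50
STC = 50


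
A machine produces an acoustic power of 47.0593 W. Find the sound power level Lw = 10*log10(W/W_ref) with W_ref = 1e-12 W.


W / W_ref = 47.0593 / 1e-12 = 4.70593e+13
Lw = 10 * log10(4.70593e+13) = 136.73 dB


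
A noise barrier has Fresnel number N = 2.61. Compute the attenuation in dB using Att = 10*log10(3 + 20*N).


3 + 20*N = 3 + 20*2.61 = 55.2
Att = 10*log10(55.2) = 17.419 dB


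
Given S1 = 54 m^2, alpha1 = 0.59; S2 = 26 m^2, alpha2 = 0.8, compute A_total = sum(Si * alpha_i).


54 * 0.59 = 31.86
26 * 0.8 = 20.8
A_total = 31.86 + 20.8 = 52.66 m^2


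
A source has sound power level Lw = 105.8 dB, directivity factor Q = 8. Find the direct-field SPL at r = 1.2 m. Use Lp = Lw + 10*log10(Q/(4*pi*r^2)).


4*pi*r^2 = 4*pi*1.2^2 = 18.0956 m^2
Q / (4*pi*r^2) = 8 / 18.0956 = 0.442096
Lp = 105.8 + 10*log10(0.442096) = 102.26 dB


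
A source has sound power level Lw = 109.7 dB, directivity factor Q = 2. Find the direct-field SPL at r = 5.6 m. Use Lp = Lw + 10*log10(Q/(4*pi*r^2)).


4*pi*r^2 = 4*pi*5.6^2 = 394.081 m^2
Q / (4*pi*r^2) = 2 / 394.081 = 0.0050751
Lp = 109.7 + 10*log10(0.0050751) = 86.754 dB


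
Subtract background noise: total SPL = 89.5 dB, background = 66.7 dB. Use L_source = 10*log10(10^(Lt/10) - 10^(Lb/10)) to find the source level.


10^(89.5/10) = 8.91251e+08
10^(66.7/10) = 4.67735e+06
Difference = 8.91251e+08 - 4.67735e+06 = 8.86574e+08
L_source = 10*log10(8.86574e+08) = 89.477 dB


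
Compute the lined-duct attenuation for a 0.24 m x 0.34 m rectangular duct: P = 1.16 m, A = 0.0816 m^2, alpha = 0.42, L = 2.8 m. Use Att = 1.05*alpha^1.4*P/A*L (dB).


alpha^1.4 = 0.42^1.4 = 0.296858
Attenuation rate = 1.05 * alpha^1.4 * P / A
= 1.05 * 0.296858 * 1.16 / 0.0816 = 4.43104 dB/m
Total Att = 4.43104 * 2.8 = 12.407 dB


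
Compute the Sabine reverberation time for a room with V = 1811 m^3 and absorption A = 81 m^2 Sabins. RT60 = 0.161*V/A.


RT60 = 0.161 * 1811 / 81 = 3.5996 s


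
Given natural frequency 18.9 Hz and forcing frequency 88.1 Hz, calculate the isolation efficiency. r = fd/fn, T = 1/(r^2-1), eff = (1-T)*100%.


r = 88.1 / 18.9 = 4.66138
r^2 - 1 = 4.66138^2 - 1 = 20.7285
T = 1/20.7285 = 0.0482428
Efficiency = (1 - 0.0482428)*100 = 95.176 %


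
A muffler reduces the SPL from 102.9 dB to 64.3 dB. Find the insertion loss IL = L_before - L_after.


Insertion loss = SPL without muffler - SPL with muffler
IL = 102.9 - 64.3 = 38.6 dB


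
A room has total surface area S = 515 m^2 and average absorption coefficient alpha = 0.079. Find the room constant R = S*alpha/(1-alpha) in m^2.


R = 515 * 0.079 / (1 - 0.079) = 44.175 m^2


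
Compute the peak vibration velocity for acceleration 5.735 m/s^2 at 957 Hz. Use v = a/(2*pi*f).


omega = 2*pi*f = 2*pi*957 = 6013.01 rad/s
v = a / omega = 5.735 / 6013.01 = 0.00095377 m/s


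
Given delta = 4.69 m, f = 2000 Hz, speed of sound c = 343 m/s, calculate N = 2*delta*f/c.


N = 2*delta*f/c = 2*delta/lambda, where lambda = c/f
lambda = 343 / 2000 = 0.1715 m
N = 2 * 4.69 / 0.1715 = 54.694


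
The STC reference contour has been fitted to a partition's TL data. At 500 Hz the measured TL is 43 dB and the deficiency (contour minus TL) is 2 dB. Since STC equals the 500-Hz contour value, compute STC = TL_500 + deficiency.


By ASTM E413, STC = value of the fitted reference contour at 500 Hz.
Contour value at 500 Hz = TL_500 + deficiency = 43 + 2 = 45
STC = 45


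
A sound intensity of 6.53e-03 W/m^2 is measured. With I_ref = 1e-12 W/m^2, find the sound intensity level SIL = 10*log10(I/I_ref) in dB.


I / I_ref = 6.53e-03 / 1e-12 = 6.53e+09
SIL = 10 * log10(6.53e+09) = 98.149 dB


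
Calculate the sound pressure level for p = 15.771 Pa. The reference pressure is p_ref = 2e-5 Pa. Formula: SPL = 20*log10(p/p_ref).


p / p_ref = 15.771 / 2e-5 = 788550
SPL = 20 * log10(788550) = 117.94 dB


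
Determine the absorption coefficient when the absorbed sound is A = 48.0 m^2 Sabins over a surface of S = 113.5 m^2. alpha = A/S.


Absorption coefficient = absorbed power / incident power
alpha = A / S = 48.0 / 113.5 = 0.42291


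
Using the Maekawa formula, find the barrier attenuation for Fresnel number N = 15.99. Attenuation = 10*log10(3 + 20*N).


3 + 20*N = 3 + 20*15.99 = 322.8
Att = 10*log10(322.8) = 25.089 dB


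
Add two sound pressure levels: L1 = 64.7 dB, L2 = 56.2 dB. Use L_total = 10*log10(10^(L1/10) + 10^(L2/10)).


10^(64.7/10) = 2.95121e+06
10^(56.2/10) = 416869
Sum = 2.95121e+06 + 416869 = 3.36808e+06
L_total = 10*log10(3.36808e+06) = 65.274 dB


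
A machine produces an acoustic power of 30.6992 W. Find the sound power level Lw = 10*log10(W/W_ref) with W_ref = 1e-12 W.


W / W_ref = 30.6992 / 1e-12 = 3.06992e+13
Lw = 10 * log10(3.06992e+13) = 134.87 dB


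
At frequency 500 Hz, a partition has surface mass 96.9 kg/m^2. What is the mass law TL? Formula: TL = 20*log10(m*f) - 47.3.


m * f = 96.9 * 500 = 48450
20*log10(48450) = 93.7059 dB
TL = 93.7059 - 47.3 = 46.406 dB


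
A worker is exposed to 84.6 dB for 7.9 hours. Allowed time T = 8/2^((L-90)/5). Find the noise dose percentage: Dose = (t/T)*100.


T_allowed = 8 / 2^((84.6 - 90)/5) = 16.9123 hr
Dose = 7.9 / 16.9123 * 100 = 46.712 %


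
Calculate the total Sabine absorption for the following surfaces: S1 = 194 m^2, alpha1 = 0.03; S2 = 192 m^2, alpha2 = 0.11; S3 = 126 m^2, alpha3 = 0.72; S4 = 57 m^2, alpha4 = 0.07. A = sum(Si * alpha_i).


194 * 0.03 = 5.82
192 * 0.11 = 21.12
126 * 0.72 = 90.72
57 * 0.07 = 3.99
A_total = 5.82 + 21.12 + 90.72 + 3.99 = 121.65 m^2


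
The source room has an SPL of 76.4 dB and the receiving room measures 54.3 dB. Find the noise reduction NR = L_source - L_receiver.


NR = L_source - L_receiver (difference between source and receiving room levels)
NR = 76.4 - 54.3 = 22.1 dB


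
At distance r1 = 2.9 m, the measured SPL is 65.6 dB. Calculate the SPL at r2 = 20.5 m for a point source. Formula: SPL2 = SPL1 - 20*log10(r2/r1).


r2/r1 = 20.5/2.9 = 7.06897
Correction = 20*log10(7.06897) = 16.9871 dB
SPL2 = 65.6 - 16.9871 = 48.613 dB


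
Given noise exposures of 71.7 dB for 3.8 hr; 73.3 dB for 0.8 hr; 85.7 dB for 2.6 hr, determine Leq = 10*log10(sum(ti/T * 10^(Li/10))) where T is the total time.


T_total = 3.8 + 0.8 + 2.6 = 7.2 hr
(3.8/7.2) * 10^(71.7/10) = 7.80641e+06
(0.8/7.2) * 10^(73.3/10) = 2.37551e+06
(2.6/7.2) * 10^(85.7/10) = 1.34165e+08
Sum = 7.80641e+06 + 2.37551e+06 + 1.34165e+08 = 1.44347e+08
Leq = 10*log10(1.44347e+08) = 81.594 dB


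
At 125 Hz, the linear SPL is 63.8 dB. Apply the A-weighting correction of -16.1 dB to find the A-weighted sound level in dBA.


A-weighting table: 125 Hz -> -16.1 dB correction
SPL_A = SPL + correction = 63.8 + (-16.1) = 47.7 dBA


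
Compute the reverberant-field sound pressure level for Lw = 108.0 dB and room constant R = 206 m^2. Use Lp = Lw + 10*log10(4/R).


4/R = 4/206 = 0.0194175
Lp = 108.0 + 10*log10(0.0194175) = 90.882 dB


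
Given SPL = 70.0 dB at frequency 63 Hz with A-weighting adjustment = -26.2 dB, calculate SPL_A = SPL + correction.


A-weighting table: 63 Hz -> -26.2 dB correction
SPL_A = SPL + correction = 70.0 + (-26.2) = 43.8 dBA


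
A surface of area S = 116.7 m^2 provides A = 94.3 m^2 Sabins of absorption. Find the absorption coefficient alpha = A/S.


Absorption coefficient = absorbed power / incident power
alpha = A / S = 94.3 / 116.7 = 0.80805


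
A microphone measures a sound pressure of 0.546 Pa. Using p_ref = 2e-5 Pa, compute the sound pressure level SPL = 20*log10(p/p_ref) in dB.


p / p_ref = 0.546 / 2e-5 = 27300
SPL = 20 * log10(27300) = 88.723 dB


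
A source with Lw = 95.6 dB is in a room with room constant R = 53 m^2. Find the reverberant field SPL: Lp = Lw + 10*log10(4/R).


4/R = 4/53 = 0.0754717
Lp = 95.6 + 10*log10(0.0754717) = 84.378 dB


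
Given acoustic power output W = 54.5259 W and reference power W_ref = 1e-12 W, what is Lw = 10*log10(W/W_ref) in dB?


W / W_ref = 54.5259 / 1e-12 = 5.45259e+13
Lw = 10 * log10(5.45259e+13) = 137.37 dB


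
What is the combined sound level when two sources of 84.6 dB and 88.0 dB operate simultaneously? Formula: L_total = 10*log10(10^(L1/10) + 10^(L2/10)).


10^(84.6/10) = 2.88403e+08
10^(88.0/10) = 6.30957e+08
Sum = 2.88403e+08 + 6.30957e+08 = 9.1936e+08
L_total = 10*log10(9.1936e+08) = 89.635 dB


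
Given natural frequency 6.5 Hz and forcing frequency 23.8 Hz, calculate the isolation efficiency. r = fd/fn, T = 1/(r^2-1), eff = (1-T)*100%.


r = 23.8 / 6.5 = 3.66154
r^2 - 1 = 3.66154^2 - 1 = 12.4069
T = 1/12.4069 = 0.0806003
Efficiency = (1 - 0.0806003)*100 = 91.94 %


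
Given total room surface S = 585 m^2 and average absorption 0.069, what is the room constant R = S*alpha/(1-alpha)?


R = 585 * 0.069 / (1 - 0.069) = 43.357 m^2


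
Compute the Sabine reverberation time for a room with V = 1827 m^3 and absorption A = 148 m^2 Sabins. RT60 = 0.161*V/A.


RT60 = 0.161 * 1827 / 148 = 1.9875 s


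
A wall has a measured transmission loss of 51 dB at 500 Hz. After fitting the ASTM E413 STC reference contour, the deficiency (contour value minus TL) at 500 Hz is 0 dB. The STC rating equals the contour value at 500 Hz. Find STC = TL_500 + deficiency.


By ASTM E413, STC = value of the fitted reference contour at 500 Hz.
Contour value at 500 Hz = TL_500 + deficiency = 51 + 0 = 51
STC = 51


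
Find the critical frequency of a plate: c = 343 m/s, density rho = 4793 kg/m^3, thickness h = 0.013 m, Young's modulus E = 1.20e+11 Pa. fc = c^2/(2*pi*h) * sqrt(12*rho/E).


12*rho/E = 12*4793/1.20e+11 = 4.793e-07
sqrt(12*rho/E) = sqrt(4.793e-07) = 0.000692315
c^2/(2*pi*h) = 343^2/(2*pi*0.013) = 1.44034e+06
fc = 1.44034e+06 * 0.000692315 = 997.17 Hz


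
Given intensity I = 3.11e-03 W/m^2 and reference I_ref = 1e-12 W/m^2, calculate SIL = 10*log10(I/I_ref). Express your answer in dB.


I / I_ref = 3.11e-03 / 1e-12 = 3.11e+09
SIL = 10 * log10(3.11e+09) = 94.928 dB


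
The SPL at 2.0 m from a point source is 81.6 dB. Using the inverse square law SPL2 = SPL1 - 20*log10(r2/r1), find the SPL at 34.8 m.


r2/r1 = 34.8/2.0 = 17.4
Correction = 20*log10(17.4) = 24.811 dB
SPL2 = 81.6 - 24.811 = 56.789 dB


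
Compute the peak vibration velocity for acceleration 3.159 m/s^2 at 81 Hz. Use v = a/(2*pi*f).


omega = 2*pi*f = 2*pi*81 = 508.938 rad/s
v = a / omega = 3.159 / 508.938 = 0.006207 m/s


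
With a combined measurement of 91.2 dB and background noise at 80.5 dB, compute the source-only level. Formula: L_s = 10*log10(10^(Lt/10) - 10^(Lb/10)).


10^(91.2/10) = 1.31826e+09
10^(80.5/10) = 1.12202e+08
Difference = 1.31826e+09 - 1.12202e+08 = 1.20606e+09
L_source = 10*log10(1.20606e+09) = 90.814 dB


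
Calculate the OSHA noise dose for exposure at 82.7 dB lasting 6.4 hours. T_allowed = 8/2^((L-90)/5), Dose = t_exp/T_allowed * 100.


T_allowed = 8 / 2^((82.7 - 90)/5) = 22.0087 hr
Dose = 6.4 / 22.0087 * 100 = 29.079 %


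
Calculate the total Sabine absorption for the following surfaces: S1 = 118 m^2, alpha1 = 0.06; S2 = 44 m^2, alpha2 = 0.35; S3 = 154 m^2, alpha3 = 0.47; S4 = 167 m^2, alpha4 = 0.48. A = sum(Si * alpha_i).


118 * 0.06 = 7.08
44 * 0.35 = 15.4
154 * 0.47 = 72.38
167 * 0.48 = 80.16
A_total = 7.08 + 15.4 + 72.38 + 80.16 = 175.02 m^2


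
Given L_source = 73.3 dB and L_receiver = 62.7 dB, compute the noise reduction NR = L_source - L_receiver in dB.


NR = L_source - L_receiver (difference between source and receiving room levels)
NR = 73.3 - 62.7 = 10.6 dB


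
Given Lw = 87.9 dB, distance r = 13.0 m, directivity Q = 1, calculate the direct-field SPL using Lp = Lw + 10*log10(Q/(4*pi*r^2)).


4*pi*r^2 = 4*pi*13.0^2 = 2123.72 m^2
Q / (4*pi*r^2) = 1 / 2123.72 = 0.000470872
Lp = 87.9 + 10*log10(0.000470872) = 54.629 dB


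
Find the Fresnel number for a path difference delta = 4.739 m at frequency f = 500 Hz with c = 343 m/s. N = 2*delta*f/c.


N = 2*delta*f/c = 2*delta/lambda, where lambda = c/f
lambda = 343 / 500 = 0.686 m
N = 2 * 4.739 / 0.686 = 13.816


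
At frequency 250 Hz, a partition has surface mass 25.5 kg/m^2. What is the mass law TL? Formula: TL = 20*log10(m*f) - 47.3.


m * f = 25.5 * 250 = 6375
20*log10(6375) = 76.0896 dB
TL = 76.0896 - 47.3 = 28.79 dB


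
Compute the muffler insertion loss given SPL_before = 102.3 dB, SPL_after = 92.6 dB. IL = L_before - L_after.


Insertion loss = SPL without muffler - SPL with muffler
IL = 102.3 - 92.6 = 9.7 dB


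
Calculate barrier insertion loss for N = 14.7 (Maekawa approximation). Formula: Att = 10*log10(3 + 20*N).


3 + 20*N = 3 + 20*14.7 = 297
Att = 10*log10(297) = 24.728 dB


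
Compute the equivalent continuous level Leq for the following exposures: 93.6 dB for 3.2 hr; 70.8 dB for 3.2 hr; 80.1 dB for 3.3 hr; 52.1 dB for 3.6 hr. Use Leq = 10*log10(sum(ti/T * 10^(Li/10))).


T_total = 3.2 + 3.2 + 3.3 + 3.6 = 13.3 hr
(3.2/13.3) * 10^(93.6/10) = 5.51186e+08
(3.2/13.3) * 10^(70.8/10) = 2.89267e+06
(3.3/13.3) * 10^(80.1/10) = 2.539e+07
(3.6/13.3) * 10^(52.1/10) = 43898.6
Sum = 5.51186e+08 + 2.89267e+06 + 2.539e+07 + 43898.6 = 5.79513e+08
Leq = 10*log10(5.79513e+08) = 87.631 dB


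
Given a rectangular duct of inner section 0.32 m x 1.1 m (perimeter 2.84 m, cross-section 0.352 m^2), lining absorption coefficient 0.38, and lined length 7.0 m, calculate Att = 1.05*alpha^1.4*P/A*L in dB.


alpha^1.4 = 0.38^1.4 = 0.258046
Attenuation rate = 1.05 * alpha^1.4 * P / A
= 1.05 * 0.258046 * 2.84 / 0.352 = 2.18606 dB/m
Total Att = 2.18606 * 7.0 = 15.302 dB


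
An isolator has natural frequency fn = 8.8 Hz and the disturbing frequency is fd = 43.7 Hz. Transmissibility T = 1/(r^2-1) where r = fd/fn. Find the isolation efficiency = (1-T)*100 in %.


r = 43.7 / 8.8 = 4.96591
r^2 - 1 = 4.96591^2 - 1 = 23.6603
T = 1/23.6603 = 0.0422649
Efficiency = (1 - 0.0422649)*100 = 95.774 %


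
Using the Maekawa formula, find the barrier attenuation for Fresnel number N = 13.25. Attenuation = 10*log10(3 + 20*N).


3 + 20*N = 3 + 20*13.25 = 268
Att = 10*log10(268) = 24.281 dB


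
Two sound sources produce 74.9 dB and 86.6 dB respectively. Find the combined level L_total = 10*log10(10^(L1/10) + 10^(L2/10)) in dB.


10^(74.9/10) = 3.0903e+07
10^(86.6/10) = 4.57088e+08
Sum = 3.0903e+07 + 4.57088e+08 = 4.87991e+08
L_total = 10*log10(4.87991e+08) = 86.884 dB


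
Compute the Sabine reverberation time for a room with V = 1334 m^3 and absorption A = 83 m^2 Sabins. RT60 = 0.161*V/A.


RT60 = 0.161 * 1334 / 83 = 2.5876 s


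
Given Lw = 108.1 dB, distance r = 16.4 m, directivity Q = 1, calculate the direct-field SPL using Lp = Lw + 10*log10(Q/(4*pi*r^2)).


4*pi*r^2 = 4*pi*16.4^2 = 3379.85 m^2
Q / (4*pi*r^2) = 1 / 3379.85 = 0.000295871
Lp = 108.1 + 10*log10(0.000295871) = 72.811 dB


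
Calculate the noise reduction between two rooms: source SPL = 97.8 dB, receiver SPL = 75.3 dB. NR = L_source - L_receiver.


NR = L_source - L_receiver (difference between source and receiving room levels)
NR = 97.8 - 75.3 = 22.5 dB


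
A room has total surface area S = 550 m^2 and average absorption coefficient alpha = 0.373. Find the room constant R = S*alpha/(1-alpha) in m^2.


R = 550 * 0.373 / (1 - 0.373) = 327.19 m^2


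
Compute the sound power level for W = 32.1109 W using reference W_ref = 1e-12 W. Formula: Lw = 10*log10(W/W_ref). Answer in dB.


W / W_ref = 32.1109 / 1e-12 = 3.21109e+13
Lw = 10 * log10(3.21109e+13) = 135.07 dB


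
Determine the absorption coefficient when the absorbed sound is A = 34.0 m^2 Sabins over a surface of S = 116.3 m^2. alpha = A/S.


Absorption coefficient = absorbed power / incident power
alpha = A / S = 34.0 / 116.3 = 0.29235


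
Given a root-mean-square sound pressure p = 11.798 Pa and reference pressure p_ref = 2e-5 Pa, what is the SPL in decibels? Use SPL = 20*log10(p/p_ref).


p / p_ref = 11.798 / 2e-5 = 589900
SPL = 20 * log10(589900) = 115.42 dB


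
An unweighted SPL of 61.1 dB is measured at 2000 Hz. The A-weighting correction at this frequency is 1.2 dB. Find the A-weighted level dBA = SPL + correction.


A-weighting table: 2000 Hz -> 1.2 dB correction
SPL_A = SPL + correction = 61.1 + (1.2) = 62.3 dBA


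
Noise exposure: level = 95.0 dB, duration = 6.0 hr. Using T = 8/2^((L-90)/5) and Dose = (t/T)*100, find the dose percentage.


T_allowed = 8 / 2^((95.0 - 90)/5) = 4 hr
Dose = 6.0 / 4 * 100 = 150 %


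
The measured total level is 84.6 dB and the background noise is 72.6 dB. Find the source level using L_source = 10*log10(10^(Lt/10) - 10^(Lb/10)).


10^(84.6/10) = 2.88403e+08
10^(72.6/10) = 1.8197e+07
Difference = 2.88403e+08 - 1.8197e+07 = 2.70206e+08
L_source = 10*log10(2.70206e+08) = 84.317 dB


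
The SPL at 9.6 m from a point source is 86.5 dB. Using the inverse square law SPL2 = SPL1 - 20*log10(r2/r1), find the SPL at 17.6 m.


r2/r1 = 17.6/9.6 = 1.83333
Correction = 20*log10(1.83333) = 5.26481 dB
SPL2 = 86.5 - 5.26481 = 81.235 dB


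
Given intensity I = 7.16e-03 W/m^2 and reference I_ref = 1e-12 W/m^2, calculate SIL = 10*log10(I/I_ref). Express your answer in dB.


I / I_ref = 7.16e-03 / 1e-12 = 7.16e+09
SIL = 10 * log10(7.16e+09) = 98.549 dB


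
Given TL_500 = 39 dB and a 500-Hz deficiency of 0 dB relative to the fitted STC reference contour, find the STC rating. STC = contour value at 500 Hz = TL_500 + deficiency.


By ASTM E413, STC = value of the fitted reference contour at 500 Hz.
Contour value at 500 Hz = TL_500 + deficiency = 39 + 0 = 39
STC = 39


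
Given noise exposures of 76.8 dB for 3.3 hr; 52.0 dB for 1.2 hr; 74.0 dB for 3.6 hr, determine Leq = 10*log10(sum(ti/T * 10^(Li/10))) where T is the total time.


T_total = 3.3 + 1.2 + 3.6 = 8.1 hr
(3.3/8.1) * 10^(76.8/10) = 1.94997e+07
(1.2/8.1) * 10^(52.0/10) = 23479.9
(3.6/8.1) * 10^(74.0/10) = 1.11639e+07
Sum = 1.94997e+07 + 23479.9 + 1.11639e+07 = 3.06871e+07
Leq = 10*log10(3.06871e+07) = 74.87 dB


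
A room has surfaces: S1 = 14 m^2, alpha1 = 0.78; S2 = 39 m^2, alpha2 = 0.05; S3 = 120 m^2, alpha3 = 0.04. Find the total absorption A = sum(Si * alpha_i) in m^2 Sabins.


14 * 0.78 = 10.92
39 * 0.05 = 1.95
120 * 0.04 = 4.8
A_total = 10.92 + 1.95 + 4.8 = 17.67 m^2


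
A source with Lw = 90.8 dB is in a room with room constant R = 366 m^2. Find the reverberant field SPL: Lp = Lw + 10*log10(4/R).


4/R = 4/366 = 0.010929
Lp = 90.8 + 10*log10(0.010929) = 71.186 dB


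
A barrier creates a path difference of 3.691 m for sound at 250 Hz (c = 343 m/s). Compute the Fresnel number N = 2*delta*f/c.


N = 2*delta*f/c = 2*delta/lambda, where lambda = c/f
lambda = 343 / 250 = 1.372 m
N = 2 * 3.691 / 1.372 = 5.3805


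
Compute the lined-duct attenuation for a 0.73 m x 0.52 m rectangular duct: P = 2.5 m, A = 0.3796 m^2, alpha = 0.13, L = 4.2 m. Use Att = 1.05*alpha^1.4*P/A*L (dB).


alpha^1.4 = 0.13^1.4 = 0.0574805
Attenuation rate = 1.05 * alpha^1.4 * P / A
= 1.05 * 0.0574805 * 2.5 / 0.3796 = 0.397488 dB/m
Total Att = 0.397488 * 4.2 = 1.6694 dB


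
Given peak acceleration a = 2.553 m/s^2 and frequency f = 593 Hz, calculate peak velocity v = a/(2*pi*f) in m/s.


omega = 2*pi*f = 2*pi*593 = 3725.93 rad/s
v = a / omega = 2.553 / 3725.93 = 0.0006852 m/s


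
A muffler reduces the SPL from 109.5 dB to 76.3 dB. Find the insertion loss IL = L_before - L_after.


Insertion loss = SPL without muffler - SPL with muffler
IL = 109.5 - 76.3 = 33.2 dB


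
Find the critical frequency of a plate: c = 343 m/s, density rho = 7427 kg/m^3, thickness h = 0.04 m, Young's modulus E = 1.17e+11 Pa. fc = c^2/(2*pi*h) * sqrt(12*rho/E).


12*rho/E = 12*7427/1.17e+11 = 7.61744e-07
sqrt(12*rho/E) = sqrt(7.61744e-07) = 0.000872779
c^2/(2*pi*h) = 343^2/(2*pi*0.04) = 468110
fc = 468110 * 0.000872779 = 408.56 Hz


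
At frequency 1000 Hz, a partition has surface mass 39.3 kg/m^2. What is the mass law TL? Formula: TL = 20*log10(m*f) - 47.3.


m * f = 39.3 * 1000 = 39300
20*log10(39300) = 91.8879 dB
TL = 91.8879 - 47.3 = 44.588 dB


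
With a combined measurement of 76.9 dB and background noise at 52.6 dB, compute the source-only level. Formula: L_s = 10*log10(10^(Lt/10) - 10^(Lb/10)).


10^(76.9/10) = 4.89779e+07
10^(52.6/10) = 181970
Difference = 4.89779e+07 - 181970 = 4.87959e+07
L_source = 10*log10(4.87959e+07) = 76.884 dB


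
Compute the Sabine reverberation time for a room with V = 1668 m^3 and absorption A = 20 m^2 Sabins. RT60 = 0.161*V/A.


RT60 = 0.161 * 1668 / 20 = 13.427 s


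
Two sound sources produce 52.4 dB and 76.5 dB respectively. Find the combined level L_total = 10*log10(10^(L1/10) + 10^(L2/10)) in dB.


10^(52.4/10) = 173780
10^(76.5/10) = 4.46684e+07
Sum = 173780 + 4.46684e+07 = 4.48422e+07
L_total = 10*log10(4.48422e+07) = 76.517 dB


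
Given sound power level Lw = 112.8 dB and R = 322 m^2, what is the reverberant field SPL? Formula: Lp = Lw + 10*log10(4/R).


4/R = 4/322 = 0.0124224
Lp = 112.8 + 10*log10(0.0124224) = 93.742 dB


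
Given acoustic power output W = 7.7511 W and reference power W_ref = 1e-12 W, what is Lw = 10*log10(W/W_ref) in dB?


W / W_ref = 7.7511 / 1e-12 = 7.7511e+12
Lw = 10 * log10(7.7511e+12) = 128.89 dB


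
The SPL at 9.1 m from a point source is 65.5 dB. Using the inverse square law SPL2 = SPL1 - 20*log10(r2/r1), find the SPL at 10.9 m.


r2/r1 = 10.9/9.1 = 1.1978
Correction = 20*log10(1.1978) = 1.56769 dB
SPL2 = 65.5 - 1.56769 = 63.932 dB


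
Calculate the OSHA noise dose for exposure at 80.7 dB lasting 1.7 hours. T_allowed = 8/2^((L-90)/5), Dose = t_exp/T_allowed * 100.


T_allowed = 8 / 2^((80.7 - 90)/5) = 29.0406 hr
Dose = 1.7 / 29.0406 * 100 = 5.8539 %


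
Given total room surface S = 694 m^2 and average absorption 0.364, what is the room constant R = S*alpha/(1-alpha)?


R = 694 * 0.364 / (1 - 0.364) = 397.19 m^2


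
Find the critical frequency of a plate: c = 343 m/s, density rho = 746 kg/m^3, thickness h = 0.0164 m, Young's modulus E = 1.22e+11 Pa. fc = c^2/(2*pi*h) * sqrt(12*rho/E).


12*rho/E = 12*746/1.22e+11 = 7.3377e-08
sqrt(12*rho/E) = sqrt(7.3377e-08) = 0.000270882
c^2/(2*pi*h) = 343^2/(2*pi*0.0164) = 1.14173e+06
fc = 1.14173e+06 * 0.000270882 = 309.27 Hz


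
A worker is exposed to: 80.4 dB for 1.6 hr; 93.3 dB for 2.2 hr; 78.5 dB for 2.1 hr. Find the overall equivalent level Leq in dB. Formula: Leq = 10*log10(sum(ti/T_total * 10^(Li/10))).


T_total = 1.6 + 2.2 + 2.1 = 5.9 hr
(1.6/5.9) * 10^(80.4/10) = 2.9735e+07
(2.2/5.9) * 10^(93.3/10) = 7.97206e+08
(2.1/5.9) * 10^(78.5/10) = 2.51981e+07
Sum = 2.9735e+07 + 7.97206e+08 + 2.51981e+07 = 8.52139e+08
Leq = 10*log10(8.52139e+08) = 89.305 dB


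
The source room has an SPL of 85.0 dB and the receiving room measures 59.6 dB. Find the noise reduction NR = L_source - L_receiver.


NR = L_source - L_receiver (difference between source and receiving room levels)
NR = 85.0 - 59.6 = 25.4 dB


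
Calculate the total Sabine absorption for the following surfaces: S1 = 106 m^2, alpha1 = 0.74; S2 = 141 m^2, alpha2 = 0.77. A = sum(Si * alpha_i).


106 * 0.74 = 78.44
141 * 0.77 = 108.57
A_total = 78.44 + 108.57 = 187.01 m^2


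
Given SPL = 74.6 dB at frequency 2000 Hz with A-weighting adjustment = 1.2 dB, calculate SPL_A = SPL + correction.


A-weighting table: 2000 Hz -> 1.2 dB correction
SPL_A = SPL + correction = 74.6 + (1.2) = 75.8 dBA


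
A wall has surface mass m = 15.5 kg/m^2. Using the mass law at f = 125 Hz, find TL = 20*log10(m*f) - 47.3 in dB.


m * f = 15.5 * 125 = 1937.5
20*log10(1937.5) = 65.7448 dB
TL = 65.7448 - 47.3 = 18.445 dB


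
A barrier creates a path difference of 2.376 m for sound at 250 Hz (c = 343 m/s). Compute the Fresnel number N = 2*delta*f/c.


N = 2*delta*f/c = 2*delta/lambda, where lambda = c/f
lambda = 343 / 250 = 1.372 m
N = 2 * 2.376 / 1.372 = 3.4636


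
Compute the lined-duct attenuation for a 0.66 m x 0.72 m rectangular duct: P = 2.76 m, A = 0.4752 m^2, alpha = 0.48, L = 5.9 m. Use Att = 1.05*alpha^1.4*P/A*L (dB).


alpha^1.4 = 0.48^1.4 = 0.35788
Attenuation rate = 1.05 * alpha^1.4 * P / A
= 1.05 * 0.35788 * 2.76 / 0.4752 = 2.18253 dB/m
Total Att = 2.18253 * 5.9 = 12.877 dB


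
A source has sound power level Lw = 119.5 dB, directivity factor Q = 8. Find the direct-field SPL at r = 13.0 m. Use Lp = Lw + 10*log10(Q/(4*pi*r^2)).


4*pi*r^2 = 4*pi*13.0^2 = 2123.72 m^2
Q / (4*pi*r^2) = 8 / 2123.72 = 0.00376697
Lp = 119.5 + 10*log10(0.00376697) = 95.26 dB


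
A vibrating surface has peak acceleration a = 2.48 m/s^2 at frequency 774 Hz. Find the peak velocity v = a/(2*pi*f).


omega = 2*pi*f = 2*pi*774 = 4863.19 rad/s
v = a / omega = 2.48 / 4863.19 = 0.00050995 m/s


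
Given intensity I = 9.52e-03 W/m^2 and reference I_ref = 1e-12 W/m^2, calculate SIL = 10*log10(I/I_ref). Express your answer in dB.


I / I_ref = 9.52e-03 / 1e-12 = 9.52e+09
SIL = 10 * log10(9.52e+09) = 99.786 dB
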